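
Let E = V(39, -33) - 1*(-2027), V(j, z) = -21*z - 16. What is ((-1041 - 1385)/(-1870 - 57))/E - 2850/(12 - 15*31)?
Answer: 2475221963/393400904 ≈ 6.2919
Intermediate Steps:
V(j, z) = -16 - 21*z
E = 2704 (E = (-16 - 21*(-33)) - 1*(-2027) = (-16 + 693) + 2027 = 677 + 2027 = 2704)
((-1041 - 1385)/(-1870 - 57))/E - 2850/(12 - 15*31) = ((-1041 - 1385)/(-1870 - 57))/2704 - 2850/(12 - 15*31) = -2426/(-1927)*(1/2704) - 2850/(12 - 465) = -2426*(-1/1927)*(1/2704) - 2850/(-453) = (2426/1927)*(1/2704) - 2850*(-1/453) = 1213/2605304 + 950/151 = 2475221963/393400904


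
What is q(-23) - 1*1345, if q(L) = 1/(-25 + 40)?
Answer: -20174/15 ≈ -1344.9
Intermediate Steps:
q(L) = 1/15
q(-23) - 1*1345 = 1/15 - 1*1345 = 1/15 - 1345 = -20174/15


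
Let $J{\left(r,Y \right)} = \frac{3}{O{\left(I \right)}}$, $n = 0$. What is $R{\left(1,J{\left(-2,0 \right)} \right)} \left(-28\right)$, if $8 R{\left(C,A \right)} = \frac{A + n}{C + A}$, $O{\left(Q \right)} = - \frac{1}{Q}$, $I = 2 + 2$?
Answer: $- \frac{42}{11} \approx -3.8182$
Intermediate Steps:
$I = 4$
$J{\left(r,Y \right)} = -12$ ($J{\left(r,Y \right)} = \frac{3}{\left(-1\right) \frac{1}{4}} = \frac{3}{- \frac{1}{4}} = 3 \left(-4\right) = -12$)
$R{\left(C,A \right)} = \frac{A}{8 \left(A + C\right)}$ ($R{\left(C,A \right)} = \frac{\left(A + 0\right) \frac{1}{C + A}}{8} = \frac{A \frac{1}{A + C}}{8} = \frac{A}{8 \left(A + C\right)}$)
$R{\left(1,J{\left(-2,0 \right)} \right)} \left(-28\right) = \frac{1}{8} \left(-12\right) \frac{1}{-12 + 1} \left(-28\right) = \frac{1}{8} \left(-12\right) \frac{1}{-11} \left(-28\right) = \frac{1}{8} \left(-12\right) \left(- \frac{1}{11}\right) \left(-28\right) = \frac{3}{22} \left(-28\right) = - \frac{42}{11}$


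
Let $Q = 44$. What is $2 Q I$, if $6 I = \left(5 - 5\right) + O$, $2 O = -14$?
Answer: $- \frac{308}{3} \approx -102.67$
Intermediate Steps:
$O = -7$ ($O = \frac{1}{2} \left(-14\right) = -7$)
$I = - \frac{7}{6}$ ($I = \frac{\left(5 - 5\right) - 7}{6} = \frac{0 - 7}{6} = \frac{1}{6} \left(-7\right) = - \frac{7}{6} \approx -1.1667$)
$2 Q I = 2 \cdot 44 \left(- \frac{7}{6}\right) = 88 \left(- \frac{7}{6}\right) = - \frac{308}{3}$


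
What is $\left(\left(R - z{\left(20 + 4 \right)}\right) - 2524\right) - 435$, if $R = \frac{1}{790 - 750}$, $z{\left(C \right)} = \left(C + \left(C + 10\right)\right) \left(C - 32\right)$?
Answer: $- \frac{99799}{40} \approx -2495.0$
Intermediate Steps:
$z{\left(C \right)} = \left(-32 + C\right) \left(10 + 2 C\right)$ ($z{\left(C \right)} = \left(C + \left(10 + C\right)\right) \left(-32 + C\right) = \left(10 + 2 C\right) \left(-32 + C\right) = \left(-32 + C\right) \left(10 + 2 C\right)$)
$R = \frac{1}{40} \approx 0.025$
$\left(\left(R - z{\left(20 + 4 \right)}\right) - 2524\right) - 435 = \left(\left(\frac{1}{40} - \left(-320 - 54 \left(20 + 4\right) + 2 \left(20 + 4\right)^{2}\right)\right) - 2524\right) - 435 = \left(\left(\frac{1}{40} - \left(-320 - 1296 + 2 \cdot 24^{2}\right)\right) - 2524\right) - 435 = \left(\left(\frac{1}{40} - \left(-320 - 1296 + 2 \cdot 576\right)\right) - 2524\right) - 435 = \left(\left(\frac{1}{40} - \left(-320 - 1296 + 1152\right)\right) - 2524\right) - 435 = \left(\left(\frac{1}{40} - -464\right) - 2524\right) - 435 = \left(\left(\frac{1}{40} + 464\right) - 2524\right) - 435 = \left(\frac{18561}{40} - 2524\right) - 435 = - \frac{82399}{40} - 435 = - \frac{99799}{40}$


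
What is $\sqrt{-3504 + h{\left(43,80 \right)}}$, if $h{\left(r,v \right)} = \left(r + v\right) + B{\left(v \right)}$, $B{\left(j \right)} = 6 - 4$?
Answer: $i \sqrt{3379} \approx 58.129 i$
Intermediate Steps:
$B{\left(j \right)} = 2$
$h{\left(r,v \right)} = 2 + r + v$ ($h{\left(r,v \right)} = \left(r + v\right) + 2 = 2 + r + v$)
$\sqrt{-3504 + h{\left(43,80 \right)}} = \sqrt{-3504 + \left(2 + 43 + 80\right)} = \sqrt{-3504 + 125} = \sqrt{-3379} = i \sqrt{3379}$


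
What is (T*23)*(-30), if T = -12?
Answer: 8280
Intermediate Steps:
(T*23)*(-30) = -12*23*(-30) = -276*(-30) = 8280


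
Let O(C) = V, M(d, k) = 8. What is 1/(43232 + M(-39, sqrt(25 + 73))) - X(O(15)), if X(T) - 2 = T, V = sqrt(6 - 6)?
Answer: -86479/43240 ≈ -2.0000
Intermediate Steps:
V = 0 (V = sqrt(0) = 0)
O(C) = 0
X(T) = 2 + T
1/(43232 + M(-39, sqrt(25 + 73))) - X(O(15)) = 1/(43232 + 8) - (2 + 0) = 1/43240 - 1*2 = 1/43240 - 2 = -86479/43240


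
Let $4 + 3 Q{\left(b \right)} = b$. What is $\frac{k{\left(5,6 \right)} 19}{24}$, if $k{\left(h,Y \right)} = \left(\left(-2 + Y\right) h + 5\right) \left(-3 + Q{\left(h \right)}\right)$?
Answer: $- \frac{475}{9} \approx -52.778$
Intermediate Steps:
$Q{\left(b \right)} = - \frac{4}{3} + \frac{b}{3}$
$k{\left(h,Y \right)} = \left(5 + h \left(-2 + Y\right)\right) \left(- \frac{13}{3} + \frac{h}{3}\right)$ ($k{\left(h,Y \right)} = \left(\left(-2 + Y\right) h + 5\right) \left(-3 + \left(- \frac{4}{3} + \frac{h}{3}\right)\right) = \left(h \left(-2 + Y\right) + 5\right) \left(- \frac{13}{3} + \frac{h}{3}\right) = \left(5 + h \left(-2 + Y\right)\right) \left(- \frac{13}{3} + \frac{h}{3}\right)$)
$\frac{k{\left(5,6 \right)} 19}{24} = \frac{\left(- \frac{65}{3} - \frac{2 \cdot 5^{2}}{3} + \frac{31}{3} \cdot 5 - 26 \cdot 5 + \frac{1}{3} \cdot 6 \cdot 5^{2}\right) 19}{24} = \left(- \frac{65}{3} - \frac{50}{3} + \frac{155}{3} - 130 + \frac{1}{3} \cdot 6 \cdot 25\right) 19 \cdot \frac{1}{24} = \left(- \frac{65}{3} - \frac{50}{3} + \frac{155}{3} - 130 + 50\right) 19 \cdot \frac{1}{24} = \left(- \frac{200}{3}\right) 19 \cdot \frac{1}{24} = \left(- \frac{3800}{3}\right) \frac{1}{24} = - \frac{475}{9}$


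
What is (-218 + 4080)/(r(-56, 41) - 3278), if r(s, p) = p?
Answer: -3862/3237 ≈ -1.1931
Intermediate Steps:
(-218 + 4080)/(r(-56, 41) - 3278) = (-218 + 4080)/(41 - 3278) = 3862/(-3237) = 3862*(-1/3237) = -3862/3237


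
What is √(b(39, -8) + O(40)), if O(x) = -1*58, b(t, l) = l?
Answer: I*√66 ≈ 8.124*I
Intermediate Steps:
O(x) = -58
√(b(39, -8) + O(40)) = √(-8 - 58) = √(-66) = I*√66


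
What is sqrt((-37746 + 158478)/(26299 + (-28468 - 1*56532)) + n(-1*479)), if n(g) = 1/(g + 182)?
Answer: I*sqrt(7730474691885)/1937133 ≈ 1.4353*I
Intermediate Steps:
n(g) = 1/(182 + g)
sqrt((-37746 + 158478)/(26299 + (-28468 - 1*56532)) + n(-1*479)) = sqrt((-37746 + 158478)/(26299 + (-28468 - 1*56532)) + 1/(182 - 1*479)) = sqrt(120732/(26299 + (-28468 - 56532)) + 1/(182 - 479)) = sqrt(120732/(26299 - 85000) + 1/(-297)) = sqrt(120732/(-58701) - 1/297) = sqrt(120732*(-1/58701) - 1/297) = sqrt(-40244/19567 - 1/297) = sqrt(-11972035/5811399) = I*sqrt(7730474691885)/1937133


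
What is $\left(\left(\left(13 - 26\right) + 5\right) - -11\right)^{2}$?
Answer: $9$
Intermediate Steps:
$\left(\left(\left(13 - 26\right) + 5\right) - -11\right)^{2} = \left(\left(-13 + 5\right) + \left(-64 + 75\right)\right)^{2} = \left(-8 + 11\right)^{2} = 3^{2} = 9$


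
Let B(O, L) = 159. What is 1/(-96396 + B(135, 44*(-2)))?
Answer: -1/96237 ≈ -1.0391e-5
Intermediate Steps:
1/(-96396 + B(135, 44*(-2))) = 1/(-96396 + 159) = 1/(-96237) = -1/96237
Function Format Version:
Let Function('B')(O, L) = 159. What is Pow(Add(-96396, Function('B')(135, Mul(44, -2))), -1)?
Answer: Rational(-1, 96237) ≈ -1.0391e-5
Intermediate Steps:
Pow(Add(-96396, Function('B')(135, Mul(44, -2))), -1) = Pow(Add(-96396, 159), -1) = Pow(-96237, -1) = Rational(-1, 96237)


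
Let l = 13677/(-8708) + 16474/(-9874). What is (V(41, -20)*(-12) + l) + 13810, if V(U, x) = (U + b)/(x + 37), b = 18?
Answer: 10060284861087/730853732 ≈ 13765.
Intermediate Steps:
l = -139251145/42991396 (l = 13677*(-1/8708) + 16474*(-1/9874) = -13677/8708 - 8237/4937 = -139251145/42991396 ≈ -3.2390)
V(U, x) = (18 + U)/(37 + x) (V(U, x) = (U + 18)/(x + 37) = (18 + U)/(37 + x))
(V(41, -20)*(-12) + l) + 13810 = (((18 + 41)/(37 - 20))*(-12) - 139251145/42991396) + 13810 = ((59/17)*(-12) - 139251145/42991396) + 13810 = (-708/17 - 139251145/42991396) + 13810 = -32805177833/730853732 + 13810 = 10060284861087/730853732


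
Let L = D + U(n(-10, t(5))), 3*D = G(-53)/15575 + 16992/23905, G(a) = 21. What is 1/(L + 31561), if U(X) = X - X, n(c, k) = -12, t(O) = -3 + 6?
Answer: 10637725/335739763986 ≈ 3.1684e-5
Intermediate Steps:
t(O) = 3
U(X) = 0
D = 2525261/10637725 (D = (21/15575 + 16992/23905)/3 = (21*(1/15575) + 16992*(1/23905))/3 = (3/2225 + 16992/23905)/3 = (⅓)*(7575783/10637725) = 2525261/10637725 ≈ 0.23739)
L = 2525261/10637725 (L = 2525261/10637725 + 0 = 2525261/10637725 ≈ 0.23739)
1/(L + 31561) = 1/(2525261/10637725 + 31561) = 1/(335739763986/10637725) = 10637725/335739763986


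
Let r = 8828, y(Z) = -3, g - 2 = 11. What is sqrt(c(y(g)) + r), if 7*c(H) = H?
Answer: sqrt(432551)/7 ≈ 93.955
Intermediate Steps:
g = 13 (g = 2 + 11 = 13)
c(H) = H/7
sqrt(c(y(g)) + r) = sqrt((1/7)*(-3) + 8828) = sqrt(-3/7 + 8828) = sqrt(61793/7) = sqrt(432551)/7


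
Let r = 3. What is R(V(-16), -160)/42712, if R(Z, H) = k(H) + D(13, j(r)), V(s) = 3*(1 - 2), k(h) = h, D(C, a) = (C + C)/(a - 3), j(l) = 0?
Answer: -253/64068 ≈ -0.0039489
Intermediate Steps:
D(C, a) = 2*C/(-3 + a) (D(C, a) = (2*C)/(-3 + a) = 2*C/(-3 + a))
V(s) = -3 (V(s) = 3*(-1) = -3)
R(Z, H) = -26/3 + H (R(Z, H) = H + 2*13/(-3 + 0) = H + 2*13/(-3) = H + 2*13*(-⅓) = H - 26/3 = -26/3 + H)
R(V(-16), -160)/42712 = (-26/3 - 160)/42712 = -506/3*1/42712 = -253/64068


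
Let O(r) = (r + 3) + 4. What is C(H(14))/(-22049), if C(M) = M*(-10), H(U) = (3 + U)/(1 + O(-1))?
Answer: 10/9079 ≈ 0.0011014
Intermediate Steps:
O(r) = 7 + r (O(r) = (3 + r) + 4 = 7 + r)
H(U) = 3/7 + U/7 (H(U) = (3 + U)/(1 + (7 - 1)) = (3 + U)/(1 + 6) = (3 + U)/7 = (3 + U)*(⅐) = 3/7 + U/7)
C(M) = -10*M
C(H(14))/(-22049) = -10*(3/7 + (⅐)*14)/(-22049) = -10*(3/7 + 2)*(-1/22049) = -10*17/7*(-1/22049) = -170/7*(-1/22049) = 10/9079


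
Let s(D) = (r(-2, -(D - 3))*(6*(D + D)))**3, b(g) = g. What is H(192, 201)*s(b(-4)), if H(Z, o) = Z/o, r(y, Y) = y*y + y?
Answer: -56623104/67 ≈ -8.4512e+5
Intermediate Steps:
r(y, Y) = y + y**2 (r(y, Y) = y**2 + y = y + y**2)
s(D) = 13824*D**3 (s(D) = ((-2*(1 - 2))*(6*(D + D)))**3 = ((-2*(-1))*(6*(2*D)))**3 = (2*(12*D))**3 = (24*D)**3 = 13824*D**3)
H(192, 201)*s(b(-4)) = (192/201)*(13824*(-4)**3) = (192*(1/201))*(13824*(-64)) = (64/67)*(-884736) = -56623104/67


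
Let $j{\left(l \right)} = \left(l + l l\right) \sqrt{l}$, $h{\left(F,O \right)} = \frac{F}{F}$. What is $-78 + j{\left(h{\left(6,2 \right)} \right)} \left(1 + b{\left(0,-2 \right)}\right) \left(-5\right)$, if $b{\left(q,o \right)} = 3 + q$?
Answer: $-118$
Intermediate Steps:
$h{\left(F,O \right)} = 1$
$j{\left(l \right)} = \sqrt{l} \left(l + l^{2}\right)$ ($j{\left(l \right)} = \left(l + l^{2}\right) \sqrt{l} = \sqrt{l} \left(l + l^{2}\right)$)
$-78 + j{\left(h{\left(6,2 \right)} \right)} \left(1 + b{\left(0,-2 \right)}\right) \left(-5\right) = -78 + 1^{\frac{3}{2}} \left(1 + 1\right) \left(1 + \left(3 + 0\right)\right) \left(-5\right) = -78 + 1 \cdot 2 \left(1 + 3\right) \left(-5\right) = -78 + 2 \cdot 4 \left(-5\right) = -78 + 2 \left(-20\right) = -78 - 40 = -118$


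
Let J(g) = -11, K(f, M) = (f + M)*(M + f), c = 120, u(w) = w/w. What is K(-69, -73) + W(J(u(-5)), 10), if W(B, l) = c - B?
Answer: 20295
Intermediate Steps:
u(w) = 1
K(f, M) = (M + f)**2 (K(f, M) = (M + f)*(M + f) = (M + f)**2)
W(B, l) = 120 - B
K(-69, -73) + W(J(u(-5)), 10) = (-73 - 69)**2 + (120 - 1*(-11)) = (-142)**2 + (120 + 11) = 20164 + 131 = 20295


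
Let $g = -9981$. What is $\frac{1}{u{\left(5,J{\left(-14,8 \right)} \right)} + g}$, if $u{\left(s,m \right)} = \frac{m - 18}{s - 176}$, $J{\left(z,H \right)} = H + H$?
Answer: $- \frac{171}{1706749} \approx -0.00010019$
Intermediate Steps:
$J{\left(z,H \right)} = 2 H$
$u{\left(s,m \right)} = \frac{-18 + m}{-176 + s}$
$\frac{1}{u{\left(5,J{\left(-14,8 \right)} \right)} + g} = \frac{1}{\frac{-18 + 2 \cdot 8}{-176 + 5} - 9981} = \frac{1}{\frac{-18 + 16}{-171} - 9981} = \frac{1}{\left(- \frac{1}{171}\right) \left(-2\right) - 9981} = \frac{1}{\frac{2}{171} - 9981} = \frac{1}{- \frac{1706749}{171}} = - \frac{171}{1706749}$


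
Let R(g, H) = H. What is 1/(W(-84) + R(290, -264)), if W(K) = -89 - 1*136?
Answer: -1/489 ≈ -0.0020450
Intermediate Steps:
W(K) = -225 (W(K) = -89 - 136 = -225)
1/(W(-84) + R(290, -264)) = 1/(-225 - 264) = 1/(-489) = -1/489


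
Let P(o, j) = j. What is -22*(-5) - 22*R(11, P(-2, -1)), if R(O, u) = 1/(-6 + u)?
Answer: 792/7 ≈ 113.14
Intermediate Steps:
-22*(-5) - 22*R(11, P(-2, -1)) = -22*(-5) - 22/(-6 - 1) = 110 - 22/(-7) = 110 - 22*(-1/7) = 110 + 22/7 = 792/7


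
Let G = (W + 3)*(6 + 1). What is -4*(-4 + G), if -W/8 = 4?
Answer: 828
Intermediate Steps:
W = -32 (W = -8*4 = -32)
G = -203 (G = (-32 + 3)*(6 + 1) = -29*7 = -203)
-4*(-4 + G) = -4*(-4 - 203) = -4*(-207) = 828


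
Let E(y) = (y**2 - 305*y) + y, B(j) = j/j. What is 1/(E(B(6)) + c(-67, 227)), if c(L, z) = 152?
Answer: -1/151 ≈ -0.0066225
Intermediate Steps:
B(j) = 1
E(y) = y**2 - 304*y
1/(E(B(6)) + c(-67, 227)) = 1/(1*(-304 + 1) + 152) = 1/(1*(-303) + 152) = 1/(-303 + 152) = 1/(-151) = -1/151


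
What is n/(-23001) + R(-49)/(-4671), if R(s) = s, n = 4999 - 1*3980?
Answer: -1210900/35812557 ≈ -0.033812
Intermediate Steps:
n = 1019 (n = 4999 - 3980 = 1019)
n/(-23001) + R(-49)/(-4671) = 1019/(-23001) - 49/(-4671) = 1019*(-1/23001) - 49*(-1/4671) = -1019/23001 + 49/4671 = -1210900/35812557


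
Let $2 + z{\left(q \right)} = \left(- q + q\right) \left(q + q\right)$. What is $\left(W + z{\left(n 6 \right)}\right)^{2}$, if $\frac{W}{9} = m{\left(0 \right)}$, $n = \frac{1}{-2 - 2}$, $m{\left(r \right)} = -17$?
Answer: $24025$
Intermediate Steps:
$n = - \frac{1}{4}$ ($n = \frac{1}{-4} = - \frac{1}{4} \approx -0.25$)
$z{\left(q \right)} = -2$ ($z{\left(q \right)} = -2 + \left(- q + q\right) \left(q + q\right) = -2 + 0 \cdot 2 q = -2 + 0 = -2$)
$W = -153$ ($W = 9 \left(-17\right) = -153$)
$\left(W + z{\left(n 6 \right)}\right)^{2} = \left(-153 - 2\right)^{2} = \left(-155\right)^{2} = 24025$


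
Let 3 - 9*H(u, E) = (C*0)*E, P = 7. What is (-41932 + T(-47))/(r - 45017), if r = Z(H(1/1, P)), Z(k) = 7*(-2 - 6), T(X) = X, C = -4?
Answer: 5997/6439 ≈ 0.93136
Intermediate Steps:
H(u, E) = ⅓ (H(u, E) = ⅓ - (-4*0)*E/9 = ⅓ - 0*E = ⅓ - ⅑*0 = ⅓ + 0 = ⅓)
Z(k) = -56 (Z(k) = 7*(-8) = -56)
r = -56
(-41932 + T(-47))/(r - 45017) = (-41932 - 47)/(-56 - 45017) = -41979/(-45073) = -41979*(-1/45073) = 5997/6439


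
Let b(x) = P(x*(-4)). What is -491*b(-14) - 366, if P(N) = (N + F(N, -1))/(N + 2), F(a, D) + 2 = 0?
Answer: -23871/29 ≈ -823.14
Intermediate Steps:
F(a, D) = -2 (F(a, D) = -2 + 0 = -2)
P(N) = (-2 + N)/(2 + N) (P(N) = (N - 2)/(N + 2) = (-2 + N)/(2 + N))
b(x) = (-2 - 4*x)/(2 - 4*x) (b(x) = (-2 + x*(-4))/(2 + x*(-4)) = (-2 - 4*x)/(2 - 4*x))
-491*b(-14) - 366 = -491*(1 + 2*(-14))/(-1 + 2*(-14)) - 366 = -491*(1 - 28)/(-1 - 28) - 366 = -491*(-27)/(-29) - 366 = -(-491)*(-27)/29 - 366 = -491*27/29 - 366 = -13257/29 - 366 = -23871/29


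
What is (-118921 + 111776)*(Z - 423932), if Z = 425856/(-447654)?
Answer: 225990730914780/74609 ≈ 3.0290e+9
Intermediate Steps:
Z = -70976/74609 (Z = 425856*(-1/447654) = -70976/74609 ≈ -0.95131)
(-118921 + 111776)*(Z - 423932) = (-118921 + 111776)*(-70976/74609 - 423932) = -7145*(-31629213564/74609) = 225990730914780/74609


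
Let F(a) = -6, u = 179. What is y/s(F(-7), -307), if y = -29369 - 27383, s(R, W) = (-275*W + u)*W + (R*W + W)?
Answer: 56752/25971893 ≈ 0.0021851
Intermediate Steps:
s(R, W) = W + R*W + W*(179 - 275*W) (s(R, W) = (-275*W + 179)*W + (R*W + W) = (179 - 275*W)*W + (W + R*W) = W*(179 - 275*W) + (W + R*W) = W + R*W + W*(179 - 275*W))
y = -56752
y/s(F(-7), -307) = -56752*(-1/(307*(180 - 6 - 275*(-307)))) = -56752*(-1/(307*(180 - 6 + 84425))) = -56752/((-307*84599)) = -56752/(-25971893) = -56752*(-1/25971893) = 56752/25971893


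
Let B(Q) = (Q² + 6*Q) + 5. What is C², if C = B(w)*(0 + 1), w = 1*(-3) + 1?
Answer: 9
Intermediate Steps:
w = -2 (w = -3 + 1 = -2)
B(Q) = 5 + Q² + 6*Q
C = -3 (C = (5 + (-2)² + 6*(-2))*(0 + 1) = (5 + 4 - 12)*1 = -3*1 = -3)
C² = (-3)² = 9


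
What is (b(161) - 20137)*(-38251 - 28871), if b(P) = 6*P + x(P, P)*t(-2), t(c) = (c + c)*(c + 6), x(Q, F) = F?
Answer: 1459702134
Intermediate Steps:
t(c) = 2*c*(6 + c) (t(c) = (2*c)*(6 + c) = 2*c*(6 + c))
b(P) = -10*P (b(P) = 6*P + P*(2*(-2)*(6 - 2)) = 6*P + P*(2*(-2)*4) = 6*P + P*(-16) = 6*P - 16*P = -10*P)
(b(161) - 20137)*(-38251 - 28871) = (-10*161 - 20137)*(-38251 - 28871) = (-1610 - 20137)*(-67122) = -21747*(-67122) = 1459702134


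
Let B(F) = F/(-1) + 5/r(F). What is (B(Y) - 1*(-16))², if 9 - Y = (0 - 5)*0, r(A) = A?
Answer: 4624/81 ≈ 57.086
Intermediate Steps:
Y = 9 (Y = 9 - (0 - 5)*0 = 9 - (-5)*0 = 9 - 1*0 = 9 + 0 = 9)
B(F) = -F + 5/F (B(F) = F/(-1) + 5/F = F*(-1) + 5/F = -F + 5/F)
(B(Y) - 1*(-16))² = ((-1*9 + 5/9) - 1*(-16))² = ((-9 + 5*(⅑)) + 16)² = ((-9 + 5/9) + 16)² = (-76/9 + 16)² = (68/9)² = 4624/81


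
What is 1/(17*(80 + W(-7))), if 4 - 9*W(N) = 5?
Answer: 9/12223 ≈ 0.00073632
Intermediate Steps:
W(N) = -1/9 (W(N) = 4/9 - 1/9*5 = 4/9 - 5/9 = -1/9)
1/(17*(80 + W(-7))) = 1/(17*(80 - 1/9)) = 1/(17*(719/9)) = 1/(12223/9) = 9/12223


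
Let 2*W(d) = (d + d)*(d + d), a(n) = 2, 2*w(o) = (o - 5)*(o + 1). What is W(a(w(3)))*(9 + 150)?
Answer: 1272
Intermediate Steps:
w(o) = (1 + o)*(-5 + o)/2 (w(o) = ((o - 5)*(o + 1))/2 = ((-5 + o)*(1 + o))/2 = ((1 + o)*(-5 + o))/2 = (1 + o)*(-5 + o)/2)
W(d) = 2*d² (W(d) = ((d + d)*(d + d))/2 = ((2*d)*(2*d))/2 = (4*d²)/2 = 2*d²)
W(a(w(3)))*(9 + 150) = (2*2²)*(9 + 150) = (2*4)*159 = 8*159 = 1272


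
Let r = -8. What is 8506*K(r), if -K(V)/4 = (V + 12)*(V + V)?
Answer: 2177536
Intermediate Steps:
K(V) = -8*V*(12 + V) (K(V) = -4*(V + 12)*(V + V) = -4*(12 + V)*2*V = -8*V*(12 + V))
8506*K(r) = 8506*(-8*(-8)*(12 - 8)) = 8506*(-8*(-8)*4) = 8506*256 = 2177536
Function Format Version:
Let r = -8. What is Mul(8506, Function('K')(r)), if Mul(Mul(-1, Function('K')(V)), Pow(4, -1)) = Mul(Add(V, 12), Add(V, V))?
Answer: 2177536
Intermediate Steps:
Function('K')(V) = Mul(-8, V, Add(12, V)) (Function('K')(V) = Mul(-4, Mul(Add(V, 12), Add(V, V))) = Mul(-4, Mul(Add(12, V), Mul(2, V))) = Mul(-4, Mul(2, V, Add(12, V))) = Mul(-8, V, Add(12, V)))
Mul(8506, Function('K')(r)) = Mul(8506, Mul(-8, -8, Add(12, -8))) = Mul(8506, Mul(-8, -8, 4)) = Mul(8506, 256) = 2177536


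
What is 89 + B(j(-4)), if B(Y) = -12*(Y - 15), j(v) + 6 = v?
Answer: 389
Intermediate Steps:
j(v) = -6 + v
B(Y) = 180 - 12*Y (B(Y) = -12*(-15 + Y) = 180 - 12*Y)
89 + B(j(-4)) = 89 + (180 - 12*(-6 - 4)) = 89 + (180 - 12*(-10)) = 89 + (180 + 120) = 89 + 300 = 389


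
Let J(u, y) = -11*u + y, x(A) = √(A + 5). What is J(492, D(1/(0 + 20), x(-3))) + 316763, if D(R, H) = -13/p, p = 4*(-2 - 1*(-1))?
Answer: 1245417/4 ≈ 3.1135e+5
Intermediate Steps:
p = -4 (p = 4*(-2 + 1) = 4*(-1) = -4)
x(A) = √(5 + A)
D(R, H) = 13/4 (D(R, H) = -13/(-4) = -13*(-¼) = 13/4)
J(u, y) = y - 11*u
J(492, D(1/(0 + 20), x(-3))) + 316763 = (13/4 - 11*492) + 316763 = (13/4 - 5412) + 316763 = -21635/4 + 316763 = 1245417/4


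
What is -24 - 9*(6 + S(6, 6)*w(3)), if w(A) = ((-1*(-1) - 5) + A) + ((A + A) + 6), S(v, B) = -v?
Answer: 516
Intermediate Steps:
w(A) = 2 + 3*A (w(A) = ((1 - 5) + A) + (2*A + 6) = (-4 + A) + (6 + 2*A) = 2 + 3*A)
-24 - 9*(6 + S(6, 6)*w(3)) = -24 - 9*(6 + (-1*6)*(2 + 3*3)) = -24 - 9*(6 - 6*(2 + 9)) = -24 - 9*(6 - 6*11) = -24 - 9*(6 - 66) = -24 - 9*(-60) = -24 + 540 = 516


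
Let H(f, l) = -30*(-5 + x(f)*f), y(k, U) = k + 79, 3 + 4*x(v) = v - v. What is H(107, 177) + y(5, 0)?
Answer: 5283/2 ≈ 2641.5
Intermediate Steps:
x(v) = -¾ (x(v) = -¾ + (v - v)/4 = -¾ + (¼)*0 = -¾ + 0 = -¾)
y(k, U) = 79 + k
H(f, l) = 150 + 45*f/2 (H(f, l) = -30*(-5 - 3*f/4) = 150 + 45*f/2)
H(107, 177) + y(5, 0) = (150 + (45/2)*107) + (79 + 5) = (150 + 4815/2) + 84 = 5115/2 + 84 = 5283/2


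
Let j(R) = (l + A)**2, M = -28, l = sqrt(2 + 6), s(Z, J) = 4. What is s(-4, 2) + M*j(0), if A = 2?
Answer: -332 - 224*sqrt(2) ≈ -648.78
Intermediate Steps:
l = 2*sqrt(2) (l = sqrt(8) = 2*sqrt(2) ≈ 2.8284)
j(R) = (2 + 2*sqrt(2))**2 (j(R) = (2*sqrt(2) + 2)**2 = (2 + 2*sqrt(2))**2)
s(-4, 2) + M*j(0) = 4 - 28*(12 + 8*sqrt(2)) = 4 + (-336 - 224*sqrt(2)) = -332 - 224*sqrt(2)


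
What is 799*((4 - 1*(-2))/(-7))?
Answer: -4794/7 ≈ -684.86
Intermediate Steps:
799*((4 - 1*(-2))/(-7)) = 799*((4 + 2)*(-⅐)) = 799*(6*(-⅐)) = 799*(-6/7) = -4794/7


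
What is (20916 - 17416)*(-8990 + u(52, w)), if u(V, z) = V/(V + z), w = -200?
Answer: -1164250500/37 ≈ -3.1466e+7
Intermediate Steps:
(20916 - 17416)*(-8990 + u(52, w)) = (20916 - 17416)*(-8990 + 52/(52 - 200)) = 3500*(-8990 + 52/(-148)) = 3500*(-8990 + 52*(-1/148)) = 3500*(-8990 - 13/37) = 3500*(-332643/37) = -1164250500/37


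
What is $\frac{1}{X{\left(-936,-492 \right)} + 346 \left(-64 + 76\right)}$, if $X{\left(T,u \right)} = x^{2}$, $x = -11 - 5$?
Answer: $\frac{1}{4408} \approx 0.00022686$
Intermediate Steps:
$x = -16$ ($x = -11 - 5 = -16$)
$X{\left(T,u \right)} = 256$ ($X{\left(T,u \right)} = \left(-16\right)^{2} = 256$)
$\frac{1}{X{\left(-936,-492 \right)} + 346 \left(-64 + 76\right)} = \frac{1}{256 + 346 \left(-64 + 76\right)} = \frac{1}{256 + 346 \cdot 12} = \frac{1}{256 + 4152} = \frac{1}{4408}$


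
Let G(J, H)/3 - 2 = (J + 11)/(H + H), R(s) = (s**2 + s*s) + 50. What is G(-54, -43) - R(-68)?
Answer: -18581/2 ≈ -9290.5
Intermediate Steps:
R(s) = 50 + 2*s**2 (R(s) = (s**2 + s**2) + 50 = 2*s**2 + 50 = 50 + 2*s**2)
G(J, H) = 6 + 3*(11 + J)/(2*H) (G(J, H) = 6 + 3*((J + 11)/(H + H)) = 6 + 3*((11 + J)/((2*H))) = 6 + 3*((11 + J)*(1/(2*H))) = 6 + 3*((11 + J)/(2*H)) = 6 + 3*(11 + J)/(2*H))
G(-54, -43) - R(-68) = (3/2)*(11 - 54 + 4*(-43))/(-43) - (50 + 2*(-68)**2) = (3/2)*(-1/43)*(11 - 54 - 172) - (50 + 2*4624) = (3/2)*(-1/43)*(-215) - (50 + 9248) = 15/2 - 1*9298 = 15/2 - 9298 = -18581/2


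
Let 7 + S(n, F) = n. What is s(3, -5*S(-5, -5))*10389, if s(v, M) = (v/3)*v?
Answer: 31167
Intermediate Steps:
S(n, F) = -7 + n
s(v, M) = v²/3 (s(v, M) = (v*(⅓))*v = (v/3)*v = v²/3)
s(3, -5*S(-5, -5))*10389 = ((⅓)*3²)*10389 = ((⅓)*9)*10389 = 3*10389 = 31167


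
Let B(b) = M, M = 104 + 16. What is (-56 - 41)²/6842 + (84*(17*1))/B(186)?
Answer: 227072/17105 ≈ 13.275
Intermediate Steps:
M = 120
B(b) = 120
(-56 - 41)²/6842 + (84*(17*1))/B(186) = (-56 - 41)²/6842 + (84*(17*1))/120 = (-97)²*(1/6842) + (84*17)*(1/120) = 9409*(1/6842) + 1428*(1/120) = 9409/6842 + 119/10 = 227072/17105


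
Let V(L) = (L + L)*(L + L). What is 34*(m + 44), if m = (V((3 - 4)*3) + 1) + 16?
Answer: 3298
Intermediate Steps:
V(L) = 4*L² (V(L) = (2*L)*(2*L) = 4*L²)
m = 53 (m = (4*((3 - 4)*3)² + 1) + 16 = (4*(-1*3)² + 1) + 16 = (4*(-3)² + 1) + 16 = (4*9 + 1) + 16 = (36 + 1) + 16 = 37 + 16 = 53)
34*(m + 44) = 34*(53 + 44) = 34*97 = 3298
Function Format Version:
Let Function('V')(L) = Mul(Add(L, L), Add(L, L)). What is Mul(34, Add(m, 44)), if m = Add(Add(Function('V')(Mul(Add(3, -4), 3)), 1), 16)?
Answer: 3298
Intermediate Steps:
Function('V')(L) = Mul(4, Pow(L, 2)) (Function('V')(L) = Mul(Mul(2, L), Mul(2, L)) = Mul(4, Pow(L, 2)))
m = 53 (m = Add(Add(Mul(4, Pow(Mul(Add(3, -4), 3), 2)), 1), 16) = Add(Add(Mul(4, Pow(Mul(-1, 3), 2)), 1), 16) = Add(Add(Mul(4, Pow(-3, 2)), 1), 16) = Add(Add(Mul(4, 9), 1), 16) = Add(Add(36, 1), 16) = Add(37, 16) = 53)
Mul(34, Add(m, 44)) = Mul(34, Add(53, 44)) = Mul(34, 97) = 3298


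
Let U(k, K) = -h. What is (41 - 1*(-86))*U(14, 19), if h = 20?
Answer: -2540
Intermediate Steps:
U(k, K) = -20 (U(k, K) = -1*20 = -20)
(41 - 1*(-86))*U(14, 19) = (41 - 1*(-86))*(-20) = (41 + 86)*(-20) = 127*(-20) = -2540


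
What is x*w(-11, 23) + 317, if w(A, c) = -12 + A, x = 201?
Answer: -4306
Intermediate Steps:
x*w(-11, 23) + 317 = 201*(-12 - 11) + 317 = 201*(-23) + 317 = -4623 + 317 = -4306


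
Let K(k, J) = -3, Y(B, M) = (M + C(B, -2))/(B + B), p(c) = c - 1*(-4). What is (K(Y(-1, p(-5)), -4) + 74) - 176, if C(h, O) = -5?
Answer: -105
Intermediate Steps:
p(c) = 4 + c (p(c) = c + 4 = 4 + c)
Y(B, M) = (-5 + M)/(2*B) (Y(B, M) = (M - 5)/(B + B) = (-5 + M)/((2*B)) = (-5 + M)*(1/(2*B)) = (-5 + M)/(2*B))
(K(Y(-1, p(-5)), -4) + 74) - 176 = (-3 + 74) - 176 = 71 - 176 = -105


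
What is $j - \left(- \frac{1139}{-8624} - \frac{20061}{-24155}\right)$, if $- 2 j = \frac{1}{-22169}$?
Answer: $- \frac{635027555223}{659726384240} \approx -0.96256$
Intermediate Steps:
$j = \frac{1}{44338}$ ($j = - \frac{1}{2 \left(-22169\right)} = \left(- \frac{1}{2}\right) \left(- \frac{1}{22169}\right) = \frac{1}{44338} \approx 2.2554 \cdot 10^{-5}$)
$j - \left(- \frac{1139}{-8624} - \frac{20061}{-24155}\right) = \frac{1}{44338} - \left(- \frac{1139}{-8624} - \frac{20061}{-24155}\right) = \frac{1}{44338} - \left(\left(-1139\right) \left(- \frac{1}{8624}\right) - - \frac{20061}{24155}\right) = \frac{1}{44338} - \left(\frac{1139}{8624} + \frac{20061}{24155}\right) = \frac{1}{44338} - \frac{200518609}{208312720} = - \frac{635027555223}{659726384240}$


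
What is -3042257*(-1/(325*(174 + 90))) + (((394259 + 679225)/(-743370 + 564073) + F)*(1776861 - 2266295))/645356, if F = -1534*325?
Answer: 938532068441623803731/2481987967001400 ≈ 3.7814e+5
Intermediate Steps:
F = -498550
-3042257*(-1/(325*(174 + 90))) + (((394259 + 679225)/(-743370 + 564073) + F)*(1776861 - 2266295))/645356 = -3042257*(-1/(325*(174 + 90))) + (((394259 + 679225)/(-743370 + 564073) - 498550)*(1776861 - 2266295))/645356 = -3042257/(264*(-325)) + ((1073484/(-179297) - 498550)*(-489434))*(1/645356) = -3042257/(-85800) + ((1073484*(-1/179297) - 498550)*(-489434))*(1/645356) = -3042257*(-1/85800) + ((-1073484/179297 - 498550)*(-489434))*(1/645356) = 3042257/85800 - 89389592834/179297*(-489434)*(1/645356) = 3042257/85800 + (43750305979115956/179297)*(1/645356) = 3042257/85800 + 10937576494778989/28927598683 = 938532068441623803731/2481987967001400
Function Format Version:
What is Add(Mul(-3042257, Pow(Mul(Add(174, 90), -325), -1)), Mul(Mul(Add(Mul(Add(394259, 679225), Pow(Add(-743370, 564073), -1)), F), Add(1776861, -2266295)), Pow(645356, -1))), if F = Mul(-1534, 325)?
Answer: Rational(938532068441623803731, 2481987967001400) ≈ 3.7814e+5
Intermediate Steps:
F = -498550
Add(Mul(-3042257, Pow(Mul(Add(174, 90), -325), -1)), Mul(Mul(Add(Mul(Add(394259, 679225), Pow(Add(-743370, 564073), -1)), F), Add(1776861, -2266295)), Pow(645356, -1))) = Add(Mul(-3042257, Pow(Mul(Add(174, 90), -325), -1)), Mul(Mul(Add(Mul(Add(394259, 679225), Pow(Add(-743370, 564073), -1)), -498550), Add(1776861, -2266295)), Pow(645356, -1))) = Add(Mul(-3042257, Pow(Mul(264, -325), -1)), Mul(Mul(Add(Mul(1073484, Pow(-179297, -1)), -498550), -489434), Rational(1, 645356))) = Add(Mul(-3042257, Pow(-85800, -1)), Mul(Mul(Add(Mul(1073484, Rational(-1, 179297)), -498550), -489434), Rational(1, 645356))) = Add(Mul(-3042257, Rational(-1, 85800)), Mul(Mul(Add(Rational(-1073484, 179297), -498550), -489434), Rational(1, 645356))) = Add(Rational(3042257, 85800), Mul(Mul(Rational(-89389592834, 179297), -489434), Rational(1, 645356))) = Add(Rational(3042257, 85800), Mul(Rational(43750305979115956, 179297), Rational(1, 645356))) = Add(Rational(3042257, 85800), Rational(10937576494778989, 28927598683)) = Rational(938532068441623803731, 2481987967001400)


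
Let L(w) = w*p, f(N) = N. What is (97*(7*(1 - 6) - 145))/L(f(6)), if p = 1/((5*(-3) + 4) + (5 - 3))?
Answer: 26190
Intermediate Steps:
p = -⅑ (p = 1/((-15 + 4) + 2) = 1/(-11 + 2) = 1/(-9) = -⅑ ≈ -0.11111)
L(w) = -w/9 (L(w) = w*(-⅑) = -w/9)
(97*(7*(1 - 6) - 145))/L(f(6)) = (97*(7*(1 - 6) - 145))/((-⅑*6)) = (97*(7*(-5) - 145))/(-⅔) = (97*(-35 - 145))*(-3/2) = (97*(-180))*(-3/2) = -17460*(-3/2) = 26190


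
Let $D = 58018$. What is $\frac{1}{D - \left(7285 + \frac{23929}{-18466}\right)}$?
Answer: $\frac{18466}{936859507} \approx 1.9711 \cdot 10^{-5}$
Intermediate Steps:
$\frac{1}{D - \left(7285 + \frac{23929}{-18466}\right)} = \frac{1}{58018 - \left(7285 + \frac{23929}{-18466}\right)} = \frac{1}{58018 - \frac{134500881}{18466}} = \frac{1}{\frac{936859507}{18466}} = \frac{18466}{936859507}$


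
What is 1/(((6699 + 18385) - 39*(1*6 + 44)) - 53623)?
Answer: -1/30489 ≈ -3.2799e-5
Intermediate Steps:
1/(((6699 + 18385) - 39*(1*6 + 44)) - 53623) = 1/((25084 - 39*(6 + 44)) - 53623) = 1/((25084 - 39*50) - 53623) = 1/((25084 - 1950) - 53623) = 1/(23134 - 53623) = 1/(-30489) = -1/30489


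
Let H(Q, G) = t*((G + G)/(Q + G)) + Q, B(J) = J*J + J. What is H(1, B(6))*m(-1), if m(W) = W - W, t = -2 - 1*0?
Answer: 0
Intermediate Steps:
B(J) = J + J² (B(J) = J² + J = J + J²)
t = -2 (t = -2 + 0 = -2)
H(Q, G) = Q - 4*G/(G + Q) (H(Q, G) = -2*(G + G)/(Q + G) + Q = -2*2*G/(G + Q) + Q = -4*G/(G + Q) + Q = Q - 4*G/(G + Q))
m(W) = 0
H(1, B(6))*m(-1) = ((1² - 24*(1 + 6) + (6*(1 + 6))*1)/(6*(1 + 6) + 1))*0 = ((1 - 24*7 + (6*7)*1)/(6*7 + 1))*0 = ((1 - 4*42 + 42*1)/(42 + 1))*0 = ((1 - 168 + 42)/43)*0 = ((1/43)*(-125))*0 = -125/43*0 = 0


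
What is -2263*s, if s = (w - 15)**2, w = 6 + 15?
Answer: -81468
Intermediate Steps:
w = 21
s = 36 (s = (21 - 15)**2 = 6**2 = 36)
-2263*s = -2263*36 = -81468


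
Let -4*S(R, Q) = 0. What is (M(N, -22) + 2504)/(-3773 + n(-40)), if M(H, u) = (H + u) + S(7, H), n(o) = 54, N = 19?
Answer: -2501/3719 ≈ -0.67249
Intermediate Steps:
S(R, Q) = 0 (S(R, Q) = -1/4*0 = 0)
M(H, u) = H + u (M(H, u) = (H + u) + 0 = H + u)
(M(N, -22) + 2504)/(-3773 + n(-40)) = ((19 - 22) + 2504)/(-3773 + 54) = (-3 + 2504)/(-3719) = 2501*(-1/3719) = -2501/3719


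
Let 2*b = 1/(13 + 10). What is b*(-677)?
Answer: -677/46 ≈ -14.717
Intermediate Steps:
b = 1/46 (b = 1/(2*(13 + 10)) = (1/2)/23 = (1/2)*(1/23) = 1/46 ≈ 0.021739)
b*(-677) = (1/46)*(-677) = -677/46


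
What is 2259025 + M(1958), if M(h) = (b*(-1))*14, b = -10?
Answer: 2259165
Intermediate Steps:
M(h) = 140 (M(h) = -10*(-1)*14 = 10*14 = 140)
2259025 + M(1958) = 2259025 + 140 = 2259165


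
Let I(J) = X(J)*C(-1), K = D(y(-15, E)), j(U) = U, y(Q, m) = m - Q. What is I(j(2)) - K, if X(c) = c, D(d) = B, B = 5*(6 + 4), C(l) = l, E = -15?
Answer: -52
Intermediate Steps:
B = 50 (B = 5*10 = 50)
D(d) = 50
K = 50
I(J) = -J (I(J) = J*(-1) = -J)
I(j(2)) - K = -1*2 - 1*50 = -2 - 50 = -52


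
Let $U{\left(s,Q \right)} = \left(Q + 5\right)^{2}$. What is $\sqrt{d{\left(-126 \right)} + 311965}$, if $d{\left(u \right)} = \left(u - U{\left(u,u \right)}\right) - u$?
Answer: $6 \sqrt{8259} \approx 545.27$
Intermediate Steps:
$U{\left(s,Q \right)} = \left(5 + Q\right)^{2}$
$d{\left(u \right)} = - \left(5 + u\right)^{2}$ ($d{\left(u \right)} = \left(u - \left(5 + u\right)^{2}\right) - u = - \left(5 + u\right)^{2}$)
$\sqrt{d{\left(-126 \right)} + 311965} = \sqrt{- \left(5 - 126\right)^{2} + 311965} = \sqrt{- \left(-121\right)^{2} + 311965} = \sqrt{\left(-1\right) 14641 + 311965} = \sqrt{-14641 + 311965} = \sqrt{297324} = 6 \sqrt{8259}$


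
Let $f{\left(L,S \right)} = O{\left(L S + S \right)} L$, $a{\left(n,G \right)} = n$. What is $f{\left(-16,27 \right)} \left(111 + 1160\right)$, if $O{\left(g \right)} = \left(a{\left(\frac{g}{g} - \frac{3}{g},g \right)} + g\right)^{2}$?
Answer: $- \frac{60489483267056}{18225} \approx -3.319 \cdot 10^{9}$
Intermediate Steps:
$O{\left(g \right)} = \left(1 + g - \frac{3}{g}\right)^{2}$ ($O{\left(g \right)} = \left(\left(\frac{g}{g} - \frac{3}{g}\right) + g\right)^{2} = \left(\left(1 - \frac{3}{g}\right) + g\right)^{2} = \left(1 + g - \frac{3}{g}\right)^{2}$)
$f{\left(L,S \right)} = \frac{L \left(-3 + S + \left(S + L S\right)^{2} + L S\right)^{2}}{\left(S + L S\right)^{2}}$ ($f{\left(L,S \right)} = \frac{\left(-3 + \left(L S + S\right) + \left(L S + S\right)^{2}\right)^{2}}{\left(L S + S\right)^{2}} L = \frac{\left(-3 + \left(S + L S\right) + \left(S + L S\right)^{2}\right)^{2}}{\left(S + L S\right)^{2}} L = \frac{\left(-3 + S + \left(S + L S\right)^{2} + L S\right)^{2}}{\left(S + L S\right)^{2}} L = \frac{L \left(-3 + S + \left(S + L S\right)^{2} + L S\right)^{2}}{\left(S + L S\right)^{2}}$)
$f{\left(-16,27 \right)} \left(111 + 1160\right) = - \frac{16 \left(-3 + 27 \left(1 - 16\right) + 27^{2} \left(1 - 16\right)^{2}\right)^{2}}{729 \left(1 - 16\right)^{2}} \left(111 + 1160\right) = \left(-16\right) \frac{1}{729} \cdot \frac{1}{225} \left(-3 + 27 \left(-15\right) + 729 \left(-15\right)^{2}\right)^{2} \cdot 1271 = \left(-16\right) \frac{1}{729} \cdot \frac{1}{225} \left(-3 - 405 + 729 \cdot 225\right)^{2} \cdot 1271 = \left(-16\right) \frac{1}{729} \cdot \frac{1}{225} \left(-3 - 405 + 164025\right)^{2} \cdot 1271 = \left(-16\right) \frac{1}{729} \cdot \frac{1}{225} \cdot 163617^{2} \cdot 1271 = \left(-16\right) \frac{1}{729} \cdot \frac{1}{225} \cdot 26770522689 \cdot 1271 = \left(- \frac{47592040336}{18225}\right) 1271 = - \frac{60489483267056}{18225}$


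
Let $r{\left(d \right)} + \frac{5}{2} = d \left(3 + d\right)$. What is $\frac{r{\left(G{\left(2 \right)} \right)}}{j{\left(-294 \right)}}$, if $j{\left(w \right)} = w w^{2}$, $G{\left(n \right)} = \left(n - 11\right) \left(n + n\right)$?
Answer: $- \frac{2371}{50824368} \approx -4.6651 \cdot 10^{-5}$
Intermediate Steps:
$G{\left(n \right)} = 2 n \left(-11 + n\right)$ ($G{\left(n \right)} = \left(-11 + n\right) 2 n = 2 n \left(-11 + n\right)$)
$j{\left(w \right)} = w^{3}$
$r{\left(d \right)} = - \frac{5}{2} + d \left(3 + d\right)$
$\frac{r{\left(G{\left(2 \right)} \right)}}{j{\left(-294 \right)}} = \frac{- \frac{5}{2} + \left(2 \cdot 2 \left(-11 + 2\right)\right)^{2} + 3 \cdot 2 \cdot 2 \left(-11 + 2\right)}{\left(-294\right)^{3}} = \frac{- \frac{5}{2} + \left(2 \cdot 2 \left(-9\right)\right)^{2} + 3 \cdot 2 \cdot 2 \left(-9\right)}{-25412184} = \left(- \frac{5}{2} + \left(-36\right)^{2} + 3 \left(-36\right)\right) \left(- \frac{1}{25412184}\right) = \left(- \frac{5}{2} + 1296 - 108\right) \left(- \frac{1}{25412184}\right) = \frac{2371}{2} \left(- \frac{1}{25412184}\right) = - \frac{2371}{50824368}$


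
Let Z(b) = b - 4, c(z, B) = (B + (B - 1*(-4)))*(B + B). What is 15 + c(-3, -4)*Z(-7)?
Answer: -337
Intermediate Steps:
c(z, B) = 2*B*(4 + 2*B) (c(z, B) = (B + (B + 4))*(2*B) = (B + (4 + B))*(2*B) = (4 + 2*B)*(2*B) = 2*B*(4 + 2*B))
Z(b) = -4 + b
15 + c(-3, -4)*Z(-7) = 15 + (4*(-4)*(2 - 4))*(-4 - 7) = 15 + (4*(-4)*(-2))*(-11) = 15 + 32*(-11) = 15 - 352 = -337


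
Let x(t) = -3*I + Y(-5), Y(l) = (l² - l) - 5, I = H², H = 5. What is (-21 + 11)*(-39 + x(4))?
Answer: 890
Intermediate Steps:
I = 25 (I = 5² = 25)
Y(l) = -5 + l² - l
x(t) = -50 (x(t) = -3*25 + (-5 + (-5)² - 1*(-5)) = -75 + (-5 + 25 + 5) = -75 + 25 = -50)
(-21 + 11)*(-39 + x(4)) = (-21 + 11)*(-39 - 50) = -10*(-89) = 890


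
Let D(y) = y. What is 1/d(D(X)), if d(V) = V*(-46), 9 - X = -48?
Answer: -1/2622 ≈ -0.00038139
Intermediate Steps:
X = 57 (X = 9 - 1*(-48) = 9 + 48 = 57)
d(V) = -46*V
1/d(D(X)) = 1/(-46*57) = 1/(-2622) = -1/2622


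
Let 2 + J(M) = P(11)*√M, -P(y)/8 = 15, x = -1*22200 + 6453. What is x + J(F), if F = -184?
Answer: -15749 - 240*I*√46 ≈ -15749.0 - 1627.8*I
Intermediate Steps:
x = -15747 (x = -22200 + 6453 = -15747)
P(y) = -120 (P(y) = -8*15 = -120)
J(M) = -2 - 120*√M
x + J(F) = -15747 + (-2 - 240*I*√46) = -15749 - 240*I*√46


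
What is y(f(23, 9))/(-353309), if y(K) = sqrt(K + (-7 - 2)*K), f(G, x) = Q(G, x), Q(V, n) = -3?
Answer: -2*sqrt(6)/353309 ≈ -1.3866e-5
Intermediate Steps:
f(G, x) = -3
y(K) = 2*sqrt(2)*sqrt(-K) (y(K) = sqrt(K - 9*K) = sqrt(-8*K) = 2*sqrt(2)*sqrt(-K))
y(f(23, 9))/(-353309) = (2*sqrt(2)*sqrt(-1*(-3)))/(-353309) = (2*sqrt(2)*sqrt(3))*(-1/353309) = (2*sqrt(6))*(-1/353309) = -2*sqrt(6)/353309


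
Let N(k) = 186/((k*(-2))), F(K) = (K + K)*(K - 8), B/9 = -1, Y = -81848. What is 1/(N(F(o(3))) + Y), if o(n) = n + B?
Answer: -56/4583519 ≈ -1.2218e-5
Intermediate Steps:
B = -9 (B = 9*(-1) = -9)
o(n) = -9 + n (o(n) = n - 9 = -9 + n)
F(K) = 2*K*(-8 + K) (F(K) = (2*K)*(-8 + K) = 2*K*(-8 + K))
N(k) = -93/k (N(k) = 186/((-2*k)) = 186*(-1/(2*k)) = -93/k)
1/(N(F(o(3))) + Y) = 1/(-93*1/(2*(-9 + 3)*(-8 + (-9 + 3))) - 81848) = 1/(-93*(-1/(12*(-8 - 6))) - 81848) = 1/(-93/(2*(-6)*(-14)) - 81848) = 1/(-93/168 - 81848) = 1/(-93*1/168 - 81848) = 1/(-31/56 - 81848) = 1/(-4583519/56) = -56/4583519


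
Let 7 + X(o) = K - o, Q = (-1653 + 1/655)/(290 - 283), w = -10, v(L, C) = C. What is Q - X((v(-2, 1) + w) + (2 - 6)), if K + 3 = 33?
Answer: -1247774/4585 ≈ -272.14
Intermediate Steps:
K = 30 (K = -3 + 33 = 30)
Q = -1082714/4585 (Q = (-1653 + 1/655)/7 = -1082714/655*⅐ = -1082714/4585 ≈ -236.14)
X(o) = 23 - o (X(o) = -7 + (30 - o) = 23 - o)
Q - X((v(-2, 1) + w) + (2 - 6)) = -1082714/4585 - (23 - ((1 - 10) + (2 - 6))) = -1082714/4585 - (23 - (-9 - 4)) = -1082714/4585 - (23 - 1*(-13)) = -1082714/4585 - (23 + 13) = -1082714/4585 - 1*36 = -1082714/4585 - 36 = -1247774/4585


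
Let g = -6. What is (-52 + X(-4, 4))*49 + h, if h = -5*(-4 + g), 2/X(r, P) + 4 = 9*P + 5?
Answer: -92328/37 ≈ -2495.4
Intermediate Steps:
X(r, P) = 2/(1 + 9*P) (X(r, P) = 2/(-4 + (9*P + 5)) = 2/(-4 + (5 + 9*P)) = 2/(1 + 9*P))
h = 50 (h = -5*(-4 - 6) = -5*(-10) = 50)
(-52 + X(-4, 4))*49 + h = (-52 + 2/(1 + 9*4))*49 + 50 = (-52 + 2/(1 + 36))*49 + 50 = (-52 + 2/37)*49 + 50 = -1922/37*49 + 50 = -94178/37 + 50 = -92328/37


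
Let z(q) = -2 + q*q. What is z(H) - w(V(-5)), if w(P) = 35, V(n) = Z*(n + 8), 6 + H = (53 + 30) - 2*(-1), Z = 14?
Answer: 6204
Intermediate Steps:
H = 79 (H = -6 + ((53 + 30) - 2*(-1)) = -6 + (83 + 2) = -6 + 85 = 79)
V(n) = 112 + 14*n (V(n) = 14*(n + 8) = 14*(8 + n) = 112 + 14*n)
z(q) = -2 + q²
z(H) - w(V(-5)) = (-2 + 79²) - 1*35 = (-2 + 6241) - 35 = 6239 - 35 = 6204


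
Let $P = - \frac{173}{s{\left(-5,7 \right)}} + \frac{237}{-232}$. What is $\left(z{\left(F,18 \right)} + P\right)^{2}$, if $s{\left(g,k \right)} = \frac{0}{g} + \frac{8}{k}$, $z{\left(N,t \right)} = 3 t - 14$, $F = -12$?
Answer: $\frac{42497361}{3364} \approx 12633.0$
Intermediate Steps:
$z{\left(N,t \right)} = -14 + 3 t$
$s{\left(g,k \right)} = \frac{8}{k}$ ($s{\left(g,k \right)} = 0 + \frac{8}{k} = \frac{8}{k}$)
$P = - \frac{8839}{58}$ ($P = - \frac{173}{8 \cdot \frac{1}{7}} + \frac{237}{-232} = - \frac{173}{8 \cdot \frac{1}{7}} + 237 \left(- \frac{1}{232}\right) = - \frac{173}{\frac{8}{7}} - \frac{237}{232} = \left(-173\right) \frac{7}{8} - \frac{237}{232} = - \frac{1211}{8} - \frac{237}{232} = - \frac{8839}{58} \approx -152.4$)
$\left(z{\left(F,18 \right)} + P\right)^{2} = \left(\left(-14 + 3 \cdot 18\right) - \frac{8839}{58}\right)^{2} = \left(\left(-14 + 54\right) - \frac{8839}{58}\right)^{2} = \left(40 - \frac{8839}{58}\right)^{2} = \left(- \frac{6519}{58}\right)^{2} = \frac{42497361}{3364}$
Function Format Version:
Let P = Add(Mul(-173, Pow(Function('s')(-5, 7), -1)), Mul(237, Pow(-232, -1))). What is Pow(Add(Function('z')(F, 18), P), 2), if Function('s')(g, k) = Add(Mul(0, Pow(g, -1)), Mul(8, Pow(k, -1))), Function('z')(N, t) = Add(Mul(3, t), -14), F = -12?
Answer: Rational(42497361, 3364) ≈ 12633.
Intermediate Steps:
Function('z')(N, t) = Add(-14, Mul(3, t))
Function('s')(g, k) = Mul(8, Pow(k, -1)) (Function('s')(g, k) = Add(0, Mul(8, Pow(k, -1))) = Mul(8, Pow(k, -1)))
P = Rational(-8839, 58) (P = Add(Mul(-173, Pow(Mul(8, Pow(7, -1)), -1)), Mul(237, Pow(-232, -1))) = Add(Mul(-173, Pow(Mul(8, Rational(1, 7)), -1)), Mul(237, Rational(-1, 232))) = Add(Mul(-173, Pow(Rational(8, 7), -1)), Rational(-237, 232)) = Add(Mul(-173, Rational(7, 8)), Rational(-237, 232)) = Add(Rational(-1211, 8), Rational(-237, 232)) = Rational(-8839, 58) ≈ -152.40)
Pow(Add(Function('z')(F, 18), P), 2) = Pow(Add(Add(-14, Mul(3, 18)), Rational(-8839, 58)), 2) = Pow(Add(Add(-14, 54), Rational(-8839, 58)), 2) = Pow(Add(40, Rational(-8839, 58)), 2) = Pow(Rational(-6519, 58), 2) = Rational(42497361, 3364)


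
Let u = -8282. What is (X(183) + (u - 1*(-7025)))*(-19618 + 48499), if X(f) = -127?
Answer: -39971304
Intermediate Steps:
(X(183) + (u - 1*(-7025)))*(-19618 + 48499) = (-127 + (-8282 - 1*(-7025)))*(-19618 + 48499) = (-127 + (-8282 + 7025))*28881 = (-127 - 1257)*28881 = -1384*28881 = -39971304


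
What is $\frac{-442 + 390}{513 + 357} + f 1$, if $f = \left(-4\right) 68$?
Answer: $- \frac{118346}{435} \approx -272.06$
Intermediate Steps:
$f = -272$
$\frac{-442 + 390}{513 + 357} + f 1 = \frac{-442 + 390}{513 + 357} - 272 = - \frac{52}{870} - 272 = \left(-52\right) \frac{1}{870} - 272 = - \frac{26}{435} - 272 = - \frac{118346}{435}$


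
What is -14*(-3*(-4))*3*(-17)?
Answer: 8568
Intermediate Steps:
-14*(-3*(-4))*3*(-17) = -168*3*(-17) = -14*36*(-17) = -504*(-17) = 8568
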